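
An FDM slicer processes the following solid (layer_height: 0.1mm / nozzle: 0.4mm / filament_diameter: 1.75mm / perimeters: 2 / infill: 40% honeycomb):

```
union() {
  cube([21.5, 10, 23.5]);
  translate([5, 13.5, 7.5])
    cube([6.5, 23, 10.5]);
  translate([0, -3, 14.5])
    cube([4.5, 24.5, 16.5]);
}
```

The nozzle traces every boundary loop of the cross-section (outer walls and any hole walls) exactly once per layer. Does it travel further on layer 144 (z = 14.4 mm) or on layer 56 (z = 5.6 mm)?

Layer 144 (z = 14.4): the cube (footprint 21.5×10) is included at this height (perimeter 63.00 mm); the cube at (5, 13.5) (footprint 6.5×23) is included at this height (perimeter 59.00 mm); the cube at (0, -3) is absent (z outside [14.5, 31]); Taking the union: the 2 present regions are separate (no shared area or edge), so areas and boundary lengths simply add and each stays a separate island — boundary = 122.00 mm. So its perimeter = 122.00 mm. Layer 56 (z = 5.6): the 21.5×10 cube contributes its full rectangle (perimeter 63.00 mm); the cube at (5, 13.5) is absent (z outside [7.5, 18]); the cube at (0, -3) does not reach this height (z outside [14.5, 31]); Merging all regions: only the 21.5×10 cube is present, so the union is just that shape — boundary = 63.00 mm. So its perimeter = 63.00 mm. Layer 144 is larger (122.00 vs 63.00 mm).

layer 144 (z = 14.4 mm)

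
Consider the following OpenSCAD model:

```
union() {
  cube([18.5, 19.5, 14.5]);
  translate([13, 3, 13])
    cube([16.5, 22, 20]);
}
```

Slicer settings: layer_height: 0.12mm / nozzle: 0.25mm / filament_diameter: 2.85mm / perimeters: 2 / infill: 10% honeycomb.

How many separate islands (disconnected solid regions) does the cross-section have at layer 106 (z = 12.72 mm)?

At z = 12.72 mm: the 18.5×19.5 cube contributes its full rectangle; the cube at (13, 3) is not intersected at this z (z outside [13, 33]); Combining (union): only the 18.5×19.5 cube is present, so the union is just that shape — 1 connected region. Overall, the cross-section is a single solid region. Island count = 1.

1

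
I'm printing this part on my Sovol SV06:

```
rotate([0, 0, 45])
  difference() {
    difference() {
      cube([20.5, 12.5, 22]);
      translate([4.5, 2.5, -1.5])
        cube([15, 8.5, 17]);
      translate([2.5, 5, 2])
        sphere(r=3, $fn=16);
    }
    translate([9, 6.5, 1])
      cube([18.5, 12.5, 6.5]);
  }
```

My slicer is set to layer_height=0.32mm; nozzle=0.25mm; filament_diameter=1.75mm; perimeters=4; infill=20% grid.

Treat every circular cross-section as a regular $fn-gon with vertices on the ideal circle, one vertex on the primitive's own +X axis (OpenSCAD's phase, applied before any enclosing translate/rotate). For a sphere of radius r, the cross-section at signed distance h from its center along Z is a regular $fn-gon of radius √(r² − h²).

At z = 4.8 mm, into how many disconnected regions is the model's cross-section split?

At z = 4.8 mm: the 20.5×12.5 cube contributes its full rectangle; the cube at (4.5, 2.5) is present — its section is the full 15×8.5 rectangle; the sphere at (2.5, 5): section is a regular 16-gon, circumradius = √(r²−h²) = √(3²−2.8²) = 1.077; Subtracting the remaining from the first: starting from the 20.5×12.5 cube, the 15×8.5 cube at (4.5, 2.5) lies wholly inside it (removes its full 127.50 mm² and its 47.00 mm outline becomes a hole wall); the r=3 sphere at (2.5, 5) lies wholly inside it (removes its full 3.55 mm² and its 6.72 mm outline becomes a hole wall) — 1 connected region with 2 holes; the cube at (9, 6.5) is present — its section is the full 18.5×12.5 rectangle; Subtracting the remaining from the first: starting from that combined region, the 18.5×12.5 cube at (9, 6.5) partially overlaps it — only the 21.75 mm² overlap (of its 231.25 mm²) is removed, clipping the outline — 1 connected region with 1 hole; (whole slice rotated 45° about Z — lengths, areas and connectivity unchanged). The result has 1 disconnected region.

1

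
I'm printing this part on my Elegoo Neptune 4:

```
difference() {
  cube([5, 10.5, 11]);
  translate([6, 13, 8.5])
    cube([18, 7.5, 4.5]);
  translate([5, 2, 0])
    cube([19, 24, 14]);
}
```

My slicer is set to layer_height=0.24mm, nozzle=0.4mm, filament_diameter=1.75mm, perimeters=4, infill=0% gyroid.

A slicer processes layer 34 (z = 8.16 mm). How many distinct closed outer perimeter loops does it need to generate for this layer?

At z = 8.16 mm: the cube (footprint 5×10.5) is included at this height; the cube at (6, 13) is absent (z outside [8.5, 13]); the cube at (5, 2) (footprint 19×24) is included at this height; After the difference (first − rest): starting from the 5×10.5 cube, the 19×24 cube at (5, 2) misses the remaining region (no effect) — 1 connected region. The result has 1 disconnected region.

1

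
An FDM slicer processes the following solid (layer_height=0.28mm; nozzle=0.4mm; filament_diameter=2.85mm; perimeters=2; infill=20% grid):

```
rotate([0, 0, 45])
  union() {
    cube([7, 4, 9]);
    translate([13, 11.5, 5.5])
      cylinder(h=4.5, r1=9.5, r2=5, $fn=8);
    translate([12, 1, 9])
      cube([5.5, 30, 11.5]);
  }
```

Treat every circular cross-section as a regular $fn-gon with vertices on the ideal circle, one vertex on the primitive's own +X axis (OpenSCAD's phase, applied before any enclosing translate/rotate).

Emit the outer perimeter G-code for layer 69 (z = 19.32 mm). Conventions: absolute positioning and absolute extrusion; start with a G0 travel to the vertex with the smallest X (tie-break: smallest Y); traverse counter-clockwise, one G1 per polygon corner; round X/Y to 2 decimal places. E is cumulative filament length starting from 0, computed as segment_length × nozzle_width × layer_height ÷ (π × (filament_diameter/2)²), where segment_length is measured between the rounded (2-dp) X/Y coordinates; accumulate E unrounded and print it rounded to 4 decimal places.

At z = 19.32 mm: the cube is not intersected at this z (z outside [0, 9]); the cone at (13, 11.5) is not intersected at this z (z outside [5.5, 10]); the 5.5×30 cube at (12, 1) contributes its full rectangle; Combining (union): only the 5.5×30 cube at (12, 1) is present, so the union is just that shape — 1 connected region; (rotated 45° about Z; rotation is an isometry so areas/perimeters/island counts are preserved). The outline is a single polygon with 4 vertices. Extrusion per mm of travel: 0.4 × 0.28 / (π × 1.425²) = 0.017557. Accumulating E over each segment gives final E = 1.2466.

G0 X-13.44 Y30.41 Z19.32
G1 X7.78 Y9.19 E0.5269
G1 X11.67 Y13.08 E0.6234
G1 X-9.55 Y34.29 E1.1502
G1 X-13.44 Y30.41 E1.2466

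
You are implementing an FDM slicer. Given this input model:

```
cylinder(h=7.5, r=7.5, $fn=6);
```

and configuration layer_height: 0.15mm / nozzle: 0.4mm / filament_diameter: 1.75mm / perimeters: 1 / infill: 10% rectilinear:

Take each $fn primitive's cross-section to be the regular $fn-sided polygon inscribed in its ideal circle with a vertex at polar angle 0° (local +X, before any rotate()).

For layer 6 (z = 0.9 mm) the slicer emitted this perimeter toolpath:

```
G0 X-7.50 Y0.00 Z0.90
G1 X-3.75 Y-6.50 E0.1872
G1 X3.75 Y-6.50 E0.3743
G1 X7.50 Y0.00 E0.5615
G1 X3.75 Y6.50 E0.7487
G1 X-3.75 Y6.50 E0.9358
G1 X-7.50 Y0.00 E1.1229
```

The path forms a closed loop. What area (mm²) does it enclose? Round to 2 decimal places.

146.25 mm²

Apply the shoelace formula to the sequence of (X, Y) vertices; enclosed area = 146.25 mm².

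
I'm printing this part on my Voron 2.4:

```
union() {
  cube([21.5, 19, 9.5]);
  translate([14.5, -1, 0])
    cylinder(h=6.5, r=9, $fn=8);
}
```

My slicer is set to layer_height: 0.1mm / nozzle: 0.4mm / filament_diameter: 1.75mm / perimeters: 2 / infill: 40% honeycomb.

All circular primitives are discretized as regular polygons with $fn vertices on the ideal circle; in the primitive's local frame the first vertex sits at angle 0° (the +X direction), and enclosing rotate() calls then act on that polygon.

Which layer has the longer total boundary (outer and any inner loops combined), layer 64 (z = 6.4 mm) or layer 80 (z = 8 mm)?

Layer 64 (z = 6.4): the cube (footprint 21.5×19) is included at this height (perimeter 81.00 mm); the cylinder at (14.5, -1): section is a regular 8-gon, circumradius r=9 (perimeter = 2·8·9.000·sin(180°/8) = 55.11 mm); Taking the union: the regions partially overlap (shared area 93.93 mm²), so the edge portions inside another operand are dropped and the merged outline is re-measured after clipping — boundary = 95.45 mm. So its perimeter = 95.45 mm. Layer 80 (z = 8): the 21.5×19 cube contributes its full rectangle (perimeter 81.00 mm); the cylinder at (14.5, -1) is not intersected at this z (z outside [0, 6.5]); Merging all regions: only the 21.5×19 cube is present, so the union is just that shape — boundary = 81.00 mm. So its perimeter = 81.00 mm. Layer 64 is larger (95.45 vs 81.00 mm).

layer 64 (z = 6.4 mm)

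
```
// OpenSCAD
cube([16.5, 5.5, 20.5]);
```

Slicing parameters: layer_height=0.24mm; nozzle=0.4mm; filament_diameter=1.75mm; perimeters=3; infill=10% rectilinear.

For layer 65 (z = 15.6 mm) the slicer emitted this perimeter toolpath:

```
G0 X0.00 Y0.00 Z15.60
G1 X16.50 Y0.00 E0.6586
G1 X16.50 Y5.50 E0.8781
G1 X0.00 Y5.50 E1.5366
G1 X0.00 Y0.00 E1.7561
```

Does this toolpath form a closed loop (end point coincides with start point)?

Start point (G0): (0.00, 0.00). End point (last G1): the path returns to the start — closed.

yes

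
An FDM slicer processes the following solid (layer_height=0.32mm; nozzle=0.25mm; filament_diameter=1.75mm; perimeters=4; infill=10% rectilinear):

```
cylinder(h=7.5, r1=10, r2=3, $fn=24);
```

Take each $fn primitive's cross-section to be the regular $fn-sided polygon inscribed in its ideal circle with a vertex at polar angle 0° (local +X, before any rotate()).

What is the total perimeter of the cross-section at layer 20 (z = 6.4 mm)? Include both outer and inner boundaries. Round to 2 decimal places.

At z = 6.4 mm: the cone (r1=10→r2=3) has section circumradius 4.027 here — a regular 24-gon (perimeter = 2·24·4.027·sin(180°/24) = 25.23 mm). Overall, the cross-section is a single solid region. Total boundary length (outer) = 25.23 mm.

25.23 mm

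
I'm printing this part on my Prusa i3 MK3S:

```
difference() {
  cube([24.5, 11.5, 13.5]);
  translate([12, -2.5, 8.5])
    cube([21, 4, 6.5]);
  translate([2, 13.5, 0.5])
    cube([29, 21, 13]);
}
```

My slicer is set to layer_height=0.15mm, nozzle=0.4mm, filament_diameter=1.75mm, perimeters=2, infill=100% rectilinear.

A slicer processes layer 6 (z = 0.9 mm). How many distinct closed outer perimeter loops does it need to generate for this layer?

At z = 0.9 mm: the cube is present — its section is the full 24.5×11.5 rectangle; the cube at (12, -2.5) is absent (z outside [8.5, 15]); the cube at (2, 13.5) is present — its section is the full 29×21 rectangle; After the difference (first − rest): starting from the 24.5×11.5 cube, the 29×21 cube at (2, 13.5) misses the remaining region (no effect) — 1 connected region. The result has 1 disconnected region.

1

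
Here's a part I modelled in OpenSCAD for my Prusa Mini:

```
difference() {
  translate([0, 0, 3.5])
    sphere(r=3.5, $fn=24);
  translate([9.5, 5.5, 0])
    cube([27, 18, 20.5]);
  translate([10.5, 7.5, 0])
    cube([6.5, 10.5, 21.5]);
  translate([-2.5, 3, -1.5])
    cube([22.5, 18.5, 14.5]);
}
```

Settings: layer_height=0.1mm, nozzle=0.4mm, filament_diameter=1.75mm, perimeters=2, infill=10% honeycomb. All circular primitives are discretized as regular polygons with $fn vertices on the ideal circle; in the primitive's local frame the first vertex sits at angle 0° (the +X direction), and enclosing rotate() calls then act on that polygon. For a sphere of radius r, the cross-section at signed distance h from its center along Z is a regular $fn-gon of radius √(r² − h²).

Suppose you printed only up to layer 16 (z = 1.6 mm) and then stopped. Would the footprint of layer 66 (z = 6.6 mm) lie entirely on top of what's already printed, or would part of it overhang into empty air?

entirely on top

Compare the two slices. At z = 1.6: the sphere: section is a regular 24-gon, circumradius = √(r²−h²) = √(3.5²−1.9²) = 2.939 (area = (24/2)·2.939²·sin(360°/24) = 26.83 mm²); the cube at (9.5, 5.5) is present — its section is the full 27×18 rectangle (area 486.00 mm²); the cube at (10.5, 7.5) is present — its section is the full 6.5×10.5 rectangle (area 68.25 mm²); the cube at (-2.5, 3) (footprint 22.5×18.5) is included at this height (area 416.25 mm²); Taking the first minus the rest: starting from the r=3.5 sphere (26.83 mm²), the 27×18 cube at (9.5, 5.5) misses the remaining region (no effect); the 6.5×10.5 cube at (10.5, 7.5) misses the remaining region (no effect); the 22.5×18.5 cube at (-2.5, 3) misses the remaining region (no effect) — area = 26.83 mm². At z = 6.6: the sphere: section is a regular 24-gon, circumradius = √(r²−h²) = √(3.5²−3.1²) = 1.625 (area = (24/2)·1.625²·sin(360°/24) = 8.20 mm²); the cube at (9.5, 5.5) (footprint 27×18) is included at this height (area 486.00 mm²); the cube at (10.5, 7.5) is present — its section is the full 6.5×10.5 rectangle (area 68.25 mm²); the 22.5×18.5 cube at (-2.5, 3) contributes its full rectangle (area 416.25 mm²); Subtracting the remaining from the first: starting from the r=3.5 sphere (8.20 mm²), the 27×18 cube at (9.5, 5.5) misses the remaining region (no effect); the 6.5×10.5 cube at (10.5, 7.5) misses the remaining region (no effect); the 22.5×18.5 cube at (-2.5, 3) misses the remaining region (no effect) — area = 8.20 mm². Checking containment: the cross-section at z = 6.6 is a subset of the cross-section at z = 1.6.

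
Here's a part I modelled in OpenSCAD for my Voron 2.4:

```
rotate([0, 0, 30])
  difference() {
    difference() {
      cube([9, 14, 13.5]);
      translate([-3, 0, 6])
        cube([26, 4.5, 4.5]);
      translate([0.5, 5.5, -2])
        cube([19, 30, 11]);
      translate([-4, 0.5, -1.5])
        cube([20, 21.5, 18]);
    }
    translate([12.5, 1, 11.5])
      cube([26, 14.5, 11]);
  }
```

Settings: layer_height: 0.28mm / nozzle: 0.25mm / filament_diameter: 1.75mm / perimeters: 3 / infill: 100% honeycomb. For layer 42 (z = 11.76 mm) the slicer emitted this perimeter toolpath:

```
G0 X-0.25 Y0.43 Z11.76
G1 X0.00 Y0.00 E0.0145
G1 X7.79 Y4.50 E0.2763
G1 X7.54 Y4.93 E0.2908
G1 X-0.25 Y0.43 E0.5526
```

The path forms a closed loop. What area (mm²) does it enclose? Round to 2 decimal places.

4.47 mm²

Apply the shoelace formula to the sequence of (X, Y) vertices; enclosed area = 4.47 mm².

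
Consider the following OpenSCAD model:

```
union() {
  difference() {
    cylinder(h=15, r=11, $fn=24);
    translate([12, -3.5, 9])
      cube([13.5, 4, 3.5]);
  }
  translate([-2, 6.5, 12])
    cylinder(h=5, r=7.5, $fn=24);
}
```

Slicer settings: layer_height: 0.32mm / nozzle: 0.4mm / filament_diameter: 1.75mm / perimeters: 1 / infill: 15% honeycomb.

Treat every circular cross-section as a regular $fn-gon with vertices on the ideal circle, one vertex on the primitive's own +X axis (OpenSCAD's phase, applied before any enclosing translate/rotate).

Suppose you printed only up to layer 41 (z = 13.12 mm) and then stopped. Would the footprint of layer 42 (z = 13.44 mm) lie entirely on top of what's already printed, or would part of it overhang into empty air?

entirely on top

Compare the two slices. At z = 13.12: the cylinder: section is a regular 24-gon, circumradius r=11 (area = (24/2)·11.000²·sin(360°/24) = 375.81 mm²); the cube at (12, -3.5) does not reach this height (z outside [9, 12.5]); Subtracting the remaining from the first: none of the subtracted shapes is present at this height, so the r=11 cylinder is unchanged — area = 375.81 mm²; the cylinder at (-2, 6.5): section is a regular 24-gon, circumradius r=7.5 (area = (24/2)·7.500²·sin(360°/24) = 174.70 mm²); Combining (union): the regions partially overlap — summed areas 550.51 mm² minus the doubly-counted overlap 135.21 mm² gives 415.30 mm² — area = 415.30 mm². At z = 13.44: the r=11 cylinder contributes a regular 24-gon of circumradius 11 (area = (24/2)·11.000²·sin(360°/24) = 375.81 mm²); the cube at (12, -3.5) does not reach this height (z outside [9, 12.5]); Subtracting the remaining from the first: none of the subtracted shapes is present at this height, so the r=11 cylinder is unchanged — area = 375.81 mm²; the r=7.5 cylinder at (-2, 6.5) gives a regular 24-gon of circumradius 7.5 (constant along its height) (area = (24/2)·7.500²·sin(360°/24) = 174.70 mm²); Merging all regions: the regions partially overlap — summed areas 550.51 mm² minus the doubly-counted overlap 135.21 mm² gives 415.30 mm² — area = 415.30 mm². Checking containment: the cross-section at z = 13.44 is a subset of the cross-section at z = 13.12.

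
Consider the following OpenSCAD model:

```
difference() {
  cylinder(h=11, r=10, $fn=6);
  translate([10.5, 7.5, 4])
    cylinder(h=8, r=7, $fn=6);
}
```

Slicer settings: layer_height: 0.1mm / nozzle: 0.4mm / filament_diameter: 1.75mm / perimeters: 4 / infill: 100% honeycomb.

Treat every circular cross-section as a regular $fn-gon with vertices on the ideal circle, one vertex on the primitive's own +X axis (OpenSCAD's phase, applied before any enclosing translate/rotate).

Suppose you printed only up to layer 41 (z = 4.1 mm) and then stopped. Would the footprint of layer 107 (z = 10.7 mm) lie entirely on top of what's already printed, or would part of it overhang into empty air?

Compare the two slices. At z = 4.1: the r=10 cylinder gives a regular 6-gon of circumradius 10 (constant along its height) (area = (6/2)·10.000²·sin(360°/6) = 259.81 mm²); the r=7 cylinder at (10.5, 7.5) contributes a regular 6-gon of circumradius 7 (area = (6/2)·7.000²·sin(360°/6) = 127.31 mm²); After the difference (first − rest): starting from the r=10 cylinder (259.81 mm²), the r=7 cylinder at (10.5, 7.5) partially overlaps it — only the 14.89 mm² overlap (of its 127.31 mm²) is removed, clipping the outline — area = 244.91 mm². At z = 10.7: the cylinder: section is a regular 6-gon, circumradius r=10 (area = (6/2)·10.000²·sin(360°/6) = 259.81 mm²); the r=7 cylinder at (10.5, 7.5) gives a regular 6-gon of circumradius 7 (constant along its height) (area = (6/2)·7.000²·sin(360°/6) = 127.31 mm²); After the difference (first − rest): starting from the r=10 cylinder (259.81 mm²), the r=7 cylinder at (10.5, 7.5) partially overlaps it — only the 14.89 mm² overlap (of its 127.31 mm²) is removed, clipping the outline — area = 244.91 mm². Checking containment: the cross-section at z = 10.7 is a subset of the cross-section at z = 4.1.

entirely on top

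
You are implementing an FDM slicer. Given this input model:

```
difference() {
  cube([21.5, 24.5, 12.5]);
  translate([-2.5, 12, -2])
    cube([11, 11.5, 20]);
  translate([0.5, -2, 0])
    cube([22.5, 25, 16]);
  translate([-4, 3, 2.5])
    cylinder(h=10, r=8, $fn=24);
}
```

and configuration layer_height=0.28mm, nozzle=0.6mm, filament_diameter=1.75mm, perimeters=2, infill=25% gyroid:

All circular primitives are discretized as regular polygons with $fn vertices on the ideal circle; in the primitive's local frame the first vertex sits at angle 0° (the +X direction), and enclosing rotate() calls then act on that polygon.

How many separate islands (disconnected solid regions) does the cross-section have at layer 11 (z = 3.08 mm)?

2

At z = 3.08 mm: the cube (footprint 21.5×24.5) is included at this height; the cube at (-2.5, 12) (footprint 11×11.5) is included at this height; the 22.5×25 cube at (0.5, -2) contributes its full rectangle; the r=8 cylinder at (-4, 3) contributes a regular 24-gon of circumradius 8; Subtracting the remaining from the first: starting from the 21.5×24.5 cube, the 11×11.5 cube at (-2.5, 12) partially overlaps it — only the 97.75 mm² overlap (of its 126.50 mm²) is removed, clipping the outline; the 22.5×25 cube at (0.5, -2) partially overlaps it — only the 395.00 mm² overlap (of its 562.50 mm²) is removed, clipping the outline; the r=8 cylinder at (-4, 3) partially overlaps it — only the 4.87 mm² overlap (of its 198.77 mm²) is removed, clipping the outline — 2 connected regions. Overall, the cross-section has 2 separate islands. Island count = 2.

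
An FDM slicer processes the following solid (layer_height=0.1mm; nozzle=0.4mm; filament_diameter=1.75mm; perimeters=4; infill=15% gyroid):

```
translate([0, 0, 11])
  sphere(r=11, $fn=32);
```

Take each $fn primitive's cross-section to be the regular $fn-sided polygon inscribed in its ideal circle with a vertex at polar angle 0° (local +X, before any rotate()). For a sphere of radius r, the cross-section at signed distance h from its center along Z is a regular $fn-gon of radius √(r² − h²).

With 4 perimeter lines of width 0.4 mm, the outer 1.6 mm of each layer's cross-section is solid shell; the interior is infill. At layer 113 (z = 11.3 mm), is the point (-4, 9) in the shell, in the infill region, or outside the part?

shell

At z = 11.3 mm: the r=11 sphere contributes a regular 32-gon of circumradius √(11²−0.3²) = 10.996. Overall, the cross-section is a single solid region. The nearest boundary edge runs (-4.21, 10.16)→(-6.11, 9.14); distance from the point to it = 1.12 mm. The point is inside the cross-section, 1.12 mm from the nearest boundary — within the 1.6 mm shell band (4 × 0.4).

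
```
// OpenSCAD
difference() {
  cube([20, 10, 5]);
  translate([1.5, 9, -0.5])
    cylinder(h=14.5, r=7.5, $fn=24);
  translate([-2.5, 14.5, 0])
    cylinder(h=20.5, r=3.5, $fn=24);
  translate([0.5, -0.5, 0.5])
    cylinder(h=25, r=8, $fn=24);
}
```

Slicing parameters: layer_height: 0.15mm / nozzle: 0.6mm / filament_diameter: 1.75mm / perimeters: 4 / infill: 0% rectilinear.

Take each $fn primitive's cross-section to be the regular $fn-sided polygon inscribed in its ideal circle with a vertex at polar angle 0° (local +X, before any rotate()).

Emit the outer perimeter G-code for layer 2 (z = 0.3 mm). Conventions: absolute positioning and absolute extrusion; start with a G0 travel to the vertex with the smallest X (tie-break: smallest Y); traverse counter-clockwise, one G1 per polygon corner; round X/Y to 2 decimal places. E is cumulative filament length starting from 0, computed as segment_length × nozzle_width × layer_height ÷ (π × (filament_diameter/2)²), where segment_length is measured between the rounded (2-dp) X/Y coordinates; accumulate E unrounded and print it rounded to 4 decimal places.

At z = 0.3 mm: the 20×10 cube contributes its full rectangle; the r=7.5 cylinder at (1.5, 9) gives a regular 24-gon of circumradius 7.5 (constant along its height); the cylinder at (-2.5, 14.5): section is a regular 24-gon, circumradius r=3.5; the cylinder at (0.5, -0.5) does not reach this height (z outside [0.5, 25.5]); Taking the first minus the rest: starting from the 20×10 cube, the r=7.5 cylinder at (1.5, 9) partially overlaps it — only the 63.71 mm² overlap (of its 174.70 mm²) is removed, clipping the outline; the r=3.5 cylinder at (-2.5, 14.5) misses the remaining region (no effect) — 1 connected region. The outline is a single polygon with 12 vertices. Extrusion per mm of travel: 0.6 × 0.15 / (π × 0.875²) = 0.037418. Accumulating E over each segment gives final E = 2.1365.

G0 X0.00 Y0.00 Z0.30
G1 X20.00 Y0.00 E0.7484
G1 X20.00 Y10.00 E1.1225
G1 X8.87 Y10.00 E1.5390
G1 X9.00 Y9.00 E1.5767
G1 X8.74 Y7.06 E1.6500
G1 X8.00 Y5.25 E1.7231
G1 X6.80 Y3.70 E1.7965
G1 X5.25 Y2.50 E1.8698
G1 X3.44 Y1.76 E1.9430
G1 X1.50 Y1.50 E2.0162
G1 X0.00 Y1.70 E2.0729
G1 X0.00 Y0.00 E2.1365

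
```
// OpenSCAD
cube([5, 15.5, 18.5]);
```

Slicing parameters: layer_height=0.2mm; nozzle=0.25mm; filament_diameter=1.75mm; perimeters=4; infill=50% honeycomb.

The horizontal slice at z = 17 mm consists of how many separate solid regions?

1

At z = 17 mm: the cube (footprint 5×15.5) is included at this height. The result has 1 disconnected region.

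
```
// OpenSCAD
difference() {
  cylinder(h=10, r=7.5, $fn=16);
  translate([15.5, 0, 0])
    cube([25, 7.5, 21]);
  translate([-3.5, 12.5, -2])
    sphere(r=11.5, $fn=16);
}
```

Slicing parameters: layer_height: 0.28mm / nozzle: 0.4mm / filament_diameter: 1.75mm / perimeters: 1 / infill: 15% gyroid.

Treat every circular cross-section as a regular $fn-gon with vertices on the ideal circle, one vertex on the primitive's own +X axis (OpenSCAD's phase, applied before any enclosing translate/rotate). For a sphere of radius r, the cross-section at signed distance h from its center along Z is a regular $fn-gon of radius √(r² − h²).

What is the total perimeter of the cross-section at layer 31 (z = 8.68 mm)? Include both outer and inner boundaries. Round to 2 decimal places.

46.82 mm

At z = 8.68 mm: the r=7.5 cylinder gives a regular 16-gon of circumradius 7.5 (constant along its height) (perimeter = 2·16·7.500·sin(180°/16) = 46.82 mm); the cube at (15.5, 0) is present — its section is the full 25×7.5 rectangle (perimeter 65.00 mm); the r=11.5 sphere at (-3.5, 12.5) contributes a regular 16-gon of circumradius √(11.5²−10.68²) = 4.265 (perimeter = 2·16·4.265·sin(180°/16) = 26.62 mm); Subtracting the remaining from the first: starting from the r=7.5 cylinder, the 25×7.5 cube at (15.5, 0) misses the remaining region (no effect); the r=11.5 sphere at (-3.5, 12.5) misses the remaining region (no effect) — boundary = 46.82 mm. Overall, the cross-section is a single solid region. Total boundary length (outer) = 46.82 mm.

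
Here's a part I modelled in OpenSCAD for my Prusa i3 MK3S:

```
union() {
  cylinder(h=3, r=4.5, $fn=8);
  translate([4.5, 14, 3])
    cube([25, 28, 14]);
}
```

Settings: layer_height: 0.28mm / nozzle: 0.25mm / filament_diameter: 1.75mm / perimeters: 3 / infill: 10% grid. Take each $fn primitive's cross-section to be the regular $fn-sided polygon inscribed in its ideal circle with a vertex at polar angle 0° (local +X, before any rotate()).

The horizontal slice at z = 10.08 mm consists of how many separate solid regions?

At z = 10.08 mm: the cylinder is not intersected at this z (z outside [0, 3]); the cube at (4.5, 14) is present — its section is the full 25×28 rectangle; Taking the union: only the 25×28 cube at (4.5, 14) is present, so the union is just that shape — 1 connected region. The result has 1 disconnected region.

1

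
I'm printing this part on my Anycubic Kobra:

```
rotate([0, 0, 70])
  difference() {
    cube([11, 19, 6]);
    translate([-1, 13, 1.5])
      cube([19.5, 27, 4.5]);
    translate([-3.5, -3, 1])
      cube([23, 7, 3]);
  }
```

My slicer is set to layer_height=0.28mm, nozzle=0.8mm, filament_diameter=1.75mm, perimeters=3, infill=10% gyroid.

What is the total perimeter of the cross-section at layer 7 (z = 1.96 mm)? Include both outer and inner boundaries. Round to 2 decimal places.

At z = 1.96 mm: the cube (footprint 11×19) is included at this height (perimeter 60.00 mm); the cube at (-1, 13) is present — its section is the full 19.5×27 rectangle (perimeter 93.00 mm); the cube at (-3.5, -3) is present — its section is the full 23×7 rectangle (perimeter 60.00 mm); Subtracting the remaining from the first: starting from the 11×19 cube, the 19.5×27 cube at (-1, 13) partially overlaps it — only the 66.00 mm² overlap (of its 526.50 mm²) is removed, clipping the outline; the 23×7 cube at (-3.5, -3) partially overlaps it — only the 44.00 mm² overlap (of its 161.00 mm²) is removed, clipping the outline — boundary = 40.00 mm; (rotated 70° about Z; rotation is an isometry so areas/perimeters/island counts are preserved). Overall, the cross-section is a single solid region. Total boundary length (outer) = 40.00 mm.

40.00 mm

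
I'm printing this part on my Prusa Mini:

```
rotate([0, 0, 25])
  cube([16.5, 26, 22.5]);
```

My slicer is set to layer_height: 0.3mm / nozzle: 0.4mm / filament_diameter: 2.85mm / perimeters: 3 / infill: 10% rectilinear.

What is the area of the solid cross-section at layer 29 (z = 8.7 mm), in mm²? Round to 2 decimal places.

429.00 mm²

At z = 8.7 mm: the cube (footprint 16.5×26) is included at this height (area 429.00 mm²); (rotated 25° about Z; rotation is an isometry so areas/perimeters/island counts are preserved). Overall, the cross-section is a single solid region. Net area = 429.00 mm².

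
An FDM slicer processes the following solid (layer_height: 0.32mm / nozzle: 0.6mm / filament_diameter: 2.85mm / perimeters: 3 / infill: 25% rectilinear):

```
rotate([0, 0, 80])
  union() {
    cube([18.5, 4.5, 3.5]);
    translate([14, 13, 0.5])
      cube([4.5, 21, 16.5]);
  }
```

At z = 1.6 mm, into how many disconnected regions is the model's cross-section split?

2

At z = 1.6 mm: the 18.5×4.5 cube contributes its full rectangle; the cube at (14, 13) (footprint 4.5×21) is included at this height; Merging all regions: the 2 present regions are separate (no shared area or edge), so areas and boundary lengths simply add and each stays a separate island — 2 connected regions; (whole slice rotated 80° about Z — lengths, areas and connectivity unchanged). The result has 2 disconnected regions.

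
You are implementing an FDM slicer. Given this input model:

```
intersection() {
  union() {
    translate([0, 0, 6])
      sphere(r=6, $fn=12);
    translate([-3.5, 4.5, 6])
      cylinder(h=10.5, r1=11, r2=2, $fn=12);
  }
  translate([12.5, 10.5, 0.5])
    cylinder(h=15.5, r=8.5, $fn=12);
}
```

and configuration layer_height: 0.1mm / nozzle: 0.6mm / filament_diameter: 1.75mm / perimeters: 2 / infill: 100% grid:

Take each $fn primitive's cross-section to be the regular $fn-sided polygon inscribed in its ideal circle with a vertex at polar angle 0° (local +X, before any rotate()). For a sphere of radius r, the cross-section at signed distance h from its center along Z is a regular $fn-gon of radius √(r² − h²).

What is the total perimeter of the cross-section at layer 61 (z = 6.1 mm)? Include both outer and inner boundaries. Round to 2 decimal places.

17.03 mm

At z = 6.1 mm: the r=6 sphere slices to a regular 12-gon of circumradius 5.999 (√(r²−h²) with h=0.1 from center) (perimeter = 2·12·5.999·sin(180°/12) = 37.26 mm); the cone at (-3.5, 4.5): at t=0.010 of its height the radius interpolates to r₁+(r₂−r₁)t = 10.914, giving a regular 12-gon of that circumradius (perimeter = 2·12·10.914·sin(180°/12) = 67.80 mm); Taking the union: the regions partially overlap (shared area 102.62 mm²), so the edge portions inside another operand are dropped and the merged outline is re-measured after clipping — boundary = 68.55 mm; the r=8.5 cylinder at (12.5, 10.5) contributes a regular 12-gon of circumradius 8.5 (perimeter = 2·12·8.500·sin(180°/12) = 52.80 mm); Keeping only the common overlap: the r=8.5 cylinder at (12.5, 10.5) partially overlaps the result so far; clipping to the common part keeps 10.50 mm² — boundary = 17.03 mm. Overall, the cross-section is a single solid region. Total boundary length (outer) = 17.03 mm.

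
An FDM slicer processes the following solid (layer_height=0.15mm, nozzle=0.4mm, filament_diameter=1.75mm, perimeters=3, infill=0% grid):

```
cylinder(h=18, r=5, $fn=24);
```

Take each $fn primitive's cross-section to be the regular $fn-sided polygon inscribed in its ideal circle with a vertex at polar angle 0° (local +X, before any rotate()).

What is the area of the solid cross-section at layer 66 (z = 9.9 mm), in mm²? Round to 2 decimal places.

At z = 9.9 mm: the r=5 cylinder gives a regular 24-gon of circumradius 5 (constant along its height) (area = (24/2)·5.000²·sin(360°/24) = 77.65 mm²). Overall, the cross-section is a single solid region. Net area = 77.65 mm².

77.65 mm²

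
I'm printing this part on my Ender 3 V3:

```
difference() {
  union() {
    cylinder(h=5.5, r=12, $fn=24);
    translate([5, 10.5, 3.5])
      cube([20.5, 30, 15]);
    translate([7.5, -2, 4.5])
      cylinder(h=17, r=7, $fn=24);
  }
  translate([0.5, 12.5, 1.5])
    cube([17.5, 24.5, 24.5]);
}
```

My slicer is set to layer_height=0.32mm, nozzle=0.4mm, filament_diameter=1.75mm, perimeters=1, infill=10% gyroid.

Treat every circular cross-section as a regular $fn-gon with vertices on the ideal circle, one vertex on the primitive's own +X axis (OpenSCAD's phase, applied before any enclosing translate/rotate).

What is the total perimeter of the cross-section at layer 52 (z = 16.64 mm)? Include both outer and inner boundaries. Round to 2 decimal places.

170.86 mm

At z = 16.64 mm: the cylinder is not intersected at this z (z outside [0, 5.5]); the cube at (5, 10.5) (footprint 20.5×30) is included at this height (perimeter 101.00 mm); the r=7 cylinder at (7.5, -2) contributes a regular 24-gon of circumradius 7 (perimeter = 2·24·7.000·sin(180°/24) = 43.86 mm); Taking the union: the 2 present regions are separate (no shared area or edge), so areas and boundary lengths simply add and each stays a separate island — boundary = 144.86 mm; the cube at (0.5, 12.5) (footprint 17.5×24.5) is included at this height (perimeter 84.00 mm); Subtracting the remaining from the first: starting from the result so far, the 17.5×24.5 cube at (0.5, 12.5) partially overlaps it — only the 318.50 mm² overlap (of its 428.75 mm²) is removed, clipping the outline — boundary = 170.86 mm. Overall, the cross-section has 2 separate islands. Total boundary length (outer) = 170.86 mm.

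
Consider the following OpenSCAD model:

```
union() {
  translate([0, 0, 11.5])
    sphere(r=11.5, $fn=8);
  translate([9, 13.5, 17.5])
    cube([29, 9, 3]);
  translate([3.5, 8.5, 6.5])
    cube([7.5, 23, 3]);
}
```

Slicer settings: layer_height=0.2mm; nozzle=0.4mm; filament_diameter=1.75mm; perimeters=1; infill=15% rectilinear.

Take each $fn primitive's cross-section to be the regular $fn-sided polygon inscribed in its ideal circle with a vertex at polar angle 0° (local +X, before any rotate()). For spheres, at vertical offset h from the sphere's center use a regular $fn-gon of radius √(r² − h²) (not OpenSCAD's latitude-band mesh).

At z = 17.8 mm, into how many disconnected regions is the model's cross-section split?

At z = 17.8 mm: the r=11.5 sphere contributes a regular 8-gon of circumradius √(11.5²−6.3²) = 9.621; the 29×9 cube at (9, 13.5) contributes its full rectangle; the cube at (3.5, 8.5) is not intersected at this z (z outside [6.5, 9.5]); Combining (union): the 2 present regions are separate (no shared area or edge), so areas and boundary lengths simply add and each stays a separate island — 2 connected regions. The result has 2 disconnected regions.

2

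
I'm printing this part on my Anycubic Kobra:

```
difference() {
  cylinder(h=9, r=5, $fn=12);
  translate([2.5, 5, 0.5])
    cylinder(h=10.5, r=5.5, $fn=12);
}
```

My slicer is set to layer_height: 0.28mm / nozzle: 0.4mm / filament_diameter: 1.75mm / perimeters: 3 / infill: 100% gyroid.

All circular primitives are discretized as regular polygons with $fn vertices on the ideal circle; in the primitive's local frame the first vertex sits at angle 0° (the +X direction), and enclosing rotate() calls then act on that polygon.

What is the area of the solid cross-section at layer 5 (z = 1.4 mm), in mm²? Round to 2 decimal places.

46.80 mm²

At z = 1.4 mm: the cylinder: section is a regular 12-gon, circumradius r=5 (area = (12/2)·5.000²·sin(360°/12) = 75.00 mm²); the cylinder at (2.5, 5): section is a regular 12-gon, circumradius r=5.5 (area = (12/2)·5.500²·sin(360°/12) = 90.75 mm²); Subtracting the remaining from the first: starting from the r=5 cylinder (75.00 mm²), the r=5.5 cylinder at (2.5, 5) partially overlaps it — only the 28.20 mm² overlap (of its 90.75 mm²) is removed, clipping the outline — area = 46.80 mm². Overall, the cross-section is a single solid region. Net area = 46.80 mm².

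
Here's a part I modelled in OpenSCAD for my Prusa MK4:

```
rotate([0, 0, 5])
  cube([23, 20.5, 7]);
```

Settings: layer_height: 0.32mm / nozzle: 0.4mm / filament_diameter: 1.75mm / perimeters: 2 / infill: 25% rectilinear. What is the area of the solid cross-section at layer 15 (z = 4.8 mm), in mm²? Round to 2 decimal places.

471.50 mm²

At z = 4.8 mm: the cube (footprint 23×20.5) is included at this height (area 471.50 mm²); (rotated 5° about Z; rotation is an isometry so areas/perimeters/island counts are preserved). Overall, the cross-section is a single solid region. Net area = 471.50 mm².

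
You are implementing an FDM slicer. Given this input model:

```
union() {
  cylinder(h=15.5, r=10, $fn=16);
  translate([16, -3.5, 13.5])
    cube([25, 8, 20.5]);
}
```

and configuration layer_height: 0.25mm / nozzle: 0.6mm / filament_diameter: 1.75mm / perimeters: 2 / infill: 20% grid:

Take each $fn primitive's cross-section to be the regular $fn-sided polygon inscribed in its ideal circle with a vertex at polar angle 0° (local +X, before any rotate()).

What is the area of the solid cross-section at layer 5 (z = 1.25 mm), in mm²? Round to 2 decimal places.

306.15 mm²

At z = 1.25 mm: the r=10 cylinder contributes a regular 16-gon of circumradius 10 (area = (16/2)·10.000²·sin(360°/16) = 306.15 mm²); the cube at (16, -3.5) does not reach this height (z outside [13.5, 34]); Merging all regions: only the r=10 cylinder is present, so the union is just that shape — area = 306.15 mm². Overall, the cross-section is a single solid region. Net area = 306.15 mm².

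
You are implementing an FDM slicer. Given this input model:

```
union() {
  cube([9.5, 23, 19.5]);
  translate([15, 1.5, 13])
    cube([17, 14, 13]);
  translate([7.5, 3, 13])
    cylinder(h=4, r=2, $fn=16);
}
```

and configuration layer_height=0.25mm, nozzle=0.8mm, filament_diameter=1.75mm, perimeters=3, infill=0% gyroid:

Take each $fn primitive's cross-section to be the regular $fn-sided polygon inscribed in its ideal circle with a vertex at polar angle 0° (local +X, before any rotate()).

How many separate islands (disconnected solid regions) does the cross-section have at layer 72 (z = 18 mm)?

At z = 18 mm: the cube is present — its section is the full 9.5×23 rectangle; the 17×14 cube at (15, 1.5) contributes its full rectangle; the cylinder at (7.5, 3) is not intersected at this z (z outside [13, 17]); Taking the union: the 2 present regions are separate (no shared area or edge), so areas and boundary lengths simply add and each stays a separate island — 2 connected regions. Overall, the cross-section has 2 separate islands. Island count = 2.

2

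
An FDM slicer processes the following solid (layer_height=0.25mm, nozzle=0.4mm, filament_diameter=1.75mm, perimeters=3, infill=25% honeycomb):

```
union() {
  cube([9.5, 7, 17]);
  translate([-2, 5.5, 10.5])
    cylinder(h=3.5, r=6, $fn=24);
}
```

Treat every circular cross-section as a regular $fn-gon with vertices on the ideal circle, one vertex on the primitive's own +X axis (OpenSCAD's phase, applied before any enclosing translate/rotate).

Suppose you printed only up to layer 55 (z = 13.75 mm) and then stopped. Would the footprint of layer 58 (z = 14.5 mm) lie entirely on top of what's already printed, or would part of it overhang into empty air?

Compare the two slices. At z = 13.75: the cube (footprint 9.5×7) is included at this height (area 66.50 mm²); the cylinder at (-2, 5.5): section is a regular 24-gon, circumradius r=6 (area = (24/2)·6.000²·sin(360°/24) = 111.81 mm²); Taking the union: the regions partially overlap — summed areas 178.31 mm² minus the doubly-counted overlap 22.08 mm² gives 156.23 mm² — area = 156.23 mm². At z = 14.5: the 9.5×7 cube contributes its full rectangle (area 66.50 mm²); the cylinder at (-2, 5.5) does not reach this height (z outside [10.5, 14]); Merging all regions: only the 9.5×7 cube is present, so the union is just that shape — area = 66.50 mm². Checking containment: the cross-section at z = 14.5 is a subset of the cross-section at z = 13.75.

entirely on top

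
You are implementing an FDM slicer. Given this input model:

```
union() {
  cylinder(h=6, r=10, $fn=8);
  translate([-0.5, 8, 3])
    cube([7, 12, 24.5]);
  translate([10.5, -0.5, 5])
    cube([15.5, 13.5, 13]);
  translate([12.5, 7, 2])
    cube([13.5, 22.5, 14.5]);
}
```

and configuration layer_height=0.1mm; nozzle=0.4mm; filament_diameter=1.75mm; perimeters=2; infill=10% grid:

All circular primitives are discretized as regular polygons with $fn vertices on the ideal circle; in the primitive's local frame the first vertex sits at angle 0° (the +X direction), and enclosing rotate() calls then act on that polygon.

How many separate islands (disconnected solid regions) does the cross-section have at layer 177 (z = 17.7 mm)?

2

At z = 17.7 mm: the cylinder is absent (z outside [0, 6]); the cube at (-0.5, 8) is present — its section is the full 7×12 rectangle; the 15.5×13.5 cube at (10.5, -0.5) contributes its full rectangle; the cube at (12.5, 7) is absent (z outside [2, 16.5]); Merging all regions: the 2 present regions are separate (no shared area or edge), so areas and boundary lengths simply add and each stays a separate island — 2 connected regions. Overall, the cross-section has 2 separate islands. Island count = 2.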